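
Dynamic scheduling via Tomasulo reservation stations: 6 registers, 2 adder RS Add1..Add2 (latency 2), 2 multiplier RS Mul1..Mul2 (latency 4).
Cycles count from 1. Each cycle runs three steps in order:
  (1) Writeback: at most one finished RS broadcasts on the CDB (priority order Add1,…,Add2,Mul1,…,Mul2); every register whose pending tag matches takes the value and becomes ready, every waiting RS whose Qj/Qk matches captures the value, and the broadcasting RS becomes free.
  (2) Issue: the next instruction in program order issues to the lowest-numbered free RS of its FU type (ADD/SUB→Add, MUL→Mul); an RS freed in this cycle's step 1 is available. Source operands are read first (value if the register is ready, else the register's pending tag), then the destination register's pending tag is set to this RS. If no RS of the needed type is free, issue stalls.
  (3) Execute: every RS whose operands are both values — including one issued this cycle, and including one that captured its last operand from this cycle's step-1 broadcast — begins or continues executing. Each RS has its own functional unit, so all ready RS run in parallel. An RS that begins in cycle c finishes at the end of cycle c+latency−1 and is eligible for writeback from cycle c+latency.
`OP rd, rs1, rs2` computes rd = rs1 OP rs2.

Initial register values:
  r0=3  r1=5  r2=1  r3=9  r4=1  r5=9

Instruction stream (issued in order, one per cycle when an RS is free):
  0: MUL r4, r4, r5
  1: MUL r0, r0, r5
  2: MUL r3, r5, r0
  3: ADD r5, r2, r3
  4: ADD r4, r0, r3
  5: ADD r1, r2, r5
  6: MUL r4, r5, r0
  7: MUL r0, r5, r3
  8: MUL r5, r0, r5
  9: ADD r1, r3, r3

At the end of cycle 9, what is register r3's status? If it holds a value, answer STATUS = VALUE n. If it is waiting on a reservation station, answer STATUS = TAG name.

STATUS = TAG Mul1

  c1: issue MUL r4<-Mul1  regs: r0:3,r1:5,r2:1,r3:9,r4:Mul1,r5:9
  c2: issue MUL r0<-Mul2  regs: r0:Mul2,r1:5,r2:1,r3:9,r4:Mul1,r5:9
  c3: stall  regs: r0:Mul2,r1:5,r2:1,r3:9,r4:Mul1,r5:9
  c4: stall  regs: r0:Mul2,r1:5,r2:1,r3:9,r4:Mul1,r5:9
  c5: CDB Mul1=9; issue MUL r3<-Mul1  regs: r0:Mul2,r1:5,r2:1,r3:Mul1,r4:9,r5:9
  c6: CDB Mul2=27; issue ADD r5<-Add1  regs: r0:27,r1:5,r2:1,r3:Mul1,r4:9,r5:Add1
  c7: issue ADD r4<-Add2  regs: r0:27,r1:5,r2:1,r3:Mul1,r4:Add2,r5:Add1
  c8: stall  regs: r0:27,r1:5,r2:1,r3:Mul1,r4:Add2,r5:Add1
  c9: stall  regs: r0:27,r1:5,r2:1,r3:Mul1,r4:Add2,r5:Add1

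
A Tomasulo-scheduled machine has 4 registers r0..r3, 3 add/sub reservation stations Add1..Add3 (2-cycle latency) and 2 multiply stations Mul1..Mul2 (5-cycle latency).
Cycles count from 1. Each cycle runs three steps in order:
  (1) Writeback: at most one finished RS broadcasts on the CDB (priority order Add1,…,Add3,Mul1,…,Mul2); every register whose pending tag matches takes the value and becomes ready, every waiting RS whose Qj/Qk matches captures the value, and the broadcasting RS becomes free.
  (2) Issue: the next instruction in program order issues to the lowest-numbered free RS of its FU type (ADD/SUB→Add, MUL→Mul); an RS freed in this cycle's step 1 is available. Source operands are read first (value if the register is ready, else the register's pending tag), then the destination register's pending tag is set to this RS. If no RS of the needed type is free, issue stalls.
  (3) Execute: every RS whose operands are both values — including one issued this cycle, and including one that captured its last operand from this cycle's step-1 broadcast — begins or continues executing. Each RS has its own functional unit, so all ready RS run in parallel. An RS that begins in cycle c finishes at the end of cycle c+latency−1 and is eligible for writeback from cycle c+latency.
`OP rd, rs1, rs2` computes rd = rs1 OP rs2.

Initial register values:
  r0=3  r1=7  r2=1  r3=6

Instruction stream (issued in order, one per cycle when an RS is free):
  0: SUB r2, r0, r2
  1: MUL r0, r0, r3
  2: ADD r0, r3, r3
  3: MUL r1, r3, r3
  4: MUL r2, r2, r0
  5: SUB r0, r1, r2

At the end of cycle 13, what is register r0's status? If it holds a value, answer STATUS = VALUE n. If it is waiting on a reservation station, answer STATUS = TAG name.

  c1: issue SUB r2<-Add1  regs: r0:3,r1:7,r2:Add1,r3:6
  c2: issue MUL r0<-Mul1  regs: r0:Mul1,r1:7,r2:Add1,r3:6
  c3: CDB Add1=2; issue ADD r0<-Add1  regs: r0:Add1,r1:7,r2:2,r3:6
  c4: issue MUL r1<-Mul2  regs: r0:Add1,r1:Mul2,r2:2,r3:6
  c5: CDB Add1=12; stall  regs: r0:12,r1:Mul2,r2:2,r3:6
  c6: stall  regs: r0:12,r1:Mul2,r2:2,r3:6
  c7: CDB Mul1=18; issue MUL r2<-Mul1  regs: r0:12,r1:Mul2,r2:Mul1,r3:6
  c8: issue SUB r0<-Add1  regs: r0:Add1,r1:Mul2,r2:Mul1,r3:6
  c9: CDB Mul2=36  regs: r0:Add1,r1:36,r2:Mul1,r3:6
  c10: -  regs: r0:Add1,r1:36,r2:Mul1,r3:6
  c11: -  regs: r0:Add1,r1:36,r2:Mul1,r3:6
  c12: CDB Mul1=24  regs: r0:Add1,r1:36,r2:24,r3:6
  c13: -  regs: r0:Add1,r1:36,r2:24,r3:6

STATUS = TAG Add1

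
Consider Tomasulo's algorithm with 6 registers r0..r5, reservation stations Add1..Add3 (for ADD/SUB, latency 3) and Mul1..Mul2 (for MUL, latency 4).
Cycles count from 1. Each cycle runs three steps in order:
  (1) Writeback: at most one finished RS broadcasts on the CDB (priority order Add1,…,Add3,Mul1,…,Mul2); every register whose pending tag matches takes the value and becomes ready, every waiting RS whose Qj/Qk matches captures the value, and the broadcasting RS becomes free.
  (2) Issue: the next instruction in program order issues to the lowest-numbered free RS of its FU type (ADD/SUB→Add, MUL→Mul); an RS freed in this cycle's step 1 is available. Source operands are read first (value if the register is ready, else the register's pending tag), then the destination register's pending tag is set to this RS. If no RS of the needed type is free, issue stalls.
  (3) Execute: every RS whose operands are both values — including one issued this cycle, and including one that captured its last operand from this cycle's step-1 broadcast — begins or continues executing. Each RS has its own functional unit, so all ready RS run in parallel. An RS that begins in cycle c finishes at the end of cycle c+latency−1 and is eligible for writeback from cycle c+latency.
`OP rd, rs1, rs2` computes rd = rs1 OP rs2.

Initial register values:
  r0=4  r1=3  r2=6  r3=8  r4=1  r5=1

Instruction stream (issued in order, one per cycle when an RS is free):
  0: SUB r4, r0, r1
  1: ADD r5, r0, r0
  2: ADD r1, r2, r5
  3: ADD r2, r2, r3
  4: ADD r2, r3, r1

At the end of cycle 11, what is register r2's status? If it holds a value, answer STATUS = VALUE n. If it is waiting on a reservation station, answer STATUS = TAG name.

STATUS = VALUE 22

  c1: issue SUB r4<-Add1  regs: r0:4,r1:3,r2:6,r3:8,r4:Add1,r5:1
  c2: issue ADD r5<-Add2  regs: r0:4,r1:3,r2:6,r3:8,r4:Add1,r5:Add2
  c3: issue ADD r1<-Add3  regs: r0:4,r1:Add3,r2:6,r3:8,r4:Add1,r5:Add2
  c4: CDB Add1=1; issue ADD r2<-Add1  regs: r0:4,r1:Add3,r2:Add1,r3:8,r4:1,r5:Add2
  c5: CDB Add2=8; issue ADD r2<-Add2  regs: r0:4,r1:Add3,r2:Add2,r3:8,r4:1,r5:8
  c6: -  regs: r0:4,r1:Add3,r2:Add2,r3:8,r4:1,r5:8
  c7: CDB Add1=14  regs: r0:4,r1:Add3,r2:Add2,r3:8,r4:1,r5:8
  c8: CDB Add3=14  regs: r0:4,r1:14,r2:Add2,r3:8,r4:1,r5:8
  c9: -  regs: r0:4,r1:14,r2:Add2,r3:8,r4:1,r5:8
  c10: -  regs: r0:4,r1:14,r2:Add2,r3:8,r4:1,r5:8
  c11: CDB Add2=22  regs: r0:4,r1:14,r2:22,r3:8,r4:1,r5:8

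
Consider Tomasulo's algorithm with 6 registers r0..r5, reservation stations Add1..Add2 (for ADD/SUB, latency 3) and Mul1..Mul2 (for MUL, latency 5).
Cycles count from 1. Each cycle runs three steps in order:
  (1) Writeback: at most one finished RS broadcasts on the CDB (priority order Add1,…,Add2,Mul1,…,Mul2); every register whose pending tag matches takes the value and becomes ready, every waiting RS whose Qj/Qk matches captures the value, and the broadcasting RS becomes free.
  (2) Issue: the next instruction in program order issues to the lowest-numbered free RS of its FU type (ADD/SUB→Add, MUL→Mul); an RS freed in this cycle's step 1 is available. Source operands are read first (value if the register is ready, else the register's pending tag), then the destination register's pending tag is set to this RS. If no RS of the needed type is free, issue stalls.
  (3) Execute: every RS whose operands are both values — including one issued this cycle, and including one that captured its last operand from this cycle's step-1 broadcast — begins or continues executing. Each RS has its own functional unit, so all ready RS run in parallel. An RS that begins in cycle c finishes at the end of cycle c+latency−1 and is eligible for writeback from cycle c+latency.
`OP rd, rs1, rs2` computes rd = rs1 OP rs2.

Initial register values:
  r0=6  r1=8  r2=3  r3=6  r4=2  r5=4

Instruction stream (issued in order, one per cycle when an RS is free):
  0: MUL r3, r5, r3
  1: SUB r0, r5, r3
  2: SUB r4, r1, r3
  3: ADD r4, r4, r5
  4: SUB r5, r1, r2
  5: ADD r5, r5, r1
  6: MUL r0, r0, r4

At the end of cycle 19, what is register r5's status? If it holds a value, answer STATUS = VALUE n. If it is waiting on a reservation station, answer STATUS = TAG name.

STATUS = VALUE 13

cycle 1: issue MUL r3<-Mul1 // r0:6,r1:8,r2:3,r3:Mul1,r4:2,r5:4
cycle 2: issue SUB r0<-Add1 // r0:Add1,r1:8,r2:3,r3:Mul1,r4:2,r5:4
cycle 3: issue SUB r4<-Add2 // r0:Add1,r1:8,r2:3,r3:Mul1,r4:Add2,r5:4
cycle 4: stall // r0:Add1,r1:8,r2:3,r3:Mul1,r4:Add2,r5:4
cycle 5: stall // r0:Add1,r1:8,r2:3,r3:Mul1,r4:Add2,r5:4
cycle 6: CDB Mul1=24; stall // r0:Add1,r1:8,r2:3,r3:24,r4:Add2,r5:4
cycle 7: stall // r0:Add1,r1:8,r2:3,r3:24,r4:Add2,r5:4
cycle 8: stall // r0:Add1,r1:8,r2:3,r3:24,r4:Add2,r5:4
cycle 9: CDB Add1=-20; issue ADD r4<-Add1 // r0:-20,r1:8,r2:3,r3:24,r4:Add1,r5:4
cycle 10: CDB Add2=-16; issue SUB r5<-Add2 // r0:-20,r1:8,r2:3,r3:24,r4:Add1,r5:Add2
cycle 11: stall // r0:-20,r1:8,r2:3,r3:24,r4:Add1,r5:Add2
cycle 12: stall // r0:-20,r1:8,r2:3,r3:24,r4:Add1,r5:Add2
cycle 13: CDB Add1=-12; issue ADD r5<-Add1 // r0:-20,r1:8,r2:3,r3:24,r4:-12,r5:Add1
cycle 14: CDB Add2=5; issue MUL r0<-Mul1 // r0:Mul1,r1:8,r2:3,r3:24,r4:-12,r5:Add1
cycle 15: - // r0:Mul1,r1:8,r2:3,r3:24,r4:-12,r5:Add1
cycle 16: - // r0:Mul1,r1:8,r2:3,r3:24,r4:-12,r5:Add1
cycle 17: CDB Add1=13 // r0:Mul1,r1:8,r2:3,r3:24,r4:-12,r5:13
cycle 18: - // r0:Mul1,r1:8,r2:3,r3:24,r4:-12,r5:13
cycle 19: CDB Mul1=240 // r0:240,r1:8,r2:3,r3:24,r4:-12,r5:13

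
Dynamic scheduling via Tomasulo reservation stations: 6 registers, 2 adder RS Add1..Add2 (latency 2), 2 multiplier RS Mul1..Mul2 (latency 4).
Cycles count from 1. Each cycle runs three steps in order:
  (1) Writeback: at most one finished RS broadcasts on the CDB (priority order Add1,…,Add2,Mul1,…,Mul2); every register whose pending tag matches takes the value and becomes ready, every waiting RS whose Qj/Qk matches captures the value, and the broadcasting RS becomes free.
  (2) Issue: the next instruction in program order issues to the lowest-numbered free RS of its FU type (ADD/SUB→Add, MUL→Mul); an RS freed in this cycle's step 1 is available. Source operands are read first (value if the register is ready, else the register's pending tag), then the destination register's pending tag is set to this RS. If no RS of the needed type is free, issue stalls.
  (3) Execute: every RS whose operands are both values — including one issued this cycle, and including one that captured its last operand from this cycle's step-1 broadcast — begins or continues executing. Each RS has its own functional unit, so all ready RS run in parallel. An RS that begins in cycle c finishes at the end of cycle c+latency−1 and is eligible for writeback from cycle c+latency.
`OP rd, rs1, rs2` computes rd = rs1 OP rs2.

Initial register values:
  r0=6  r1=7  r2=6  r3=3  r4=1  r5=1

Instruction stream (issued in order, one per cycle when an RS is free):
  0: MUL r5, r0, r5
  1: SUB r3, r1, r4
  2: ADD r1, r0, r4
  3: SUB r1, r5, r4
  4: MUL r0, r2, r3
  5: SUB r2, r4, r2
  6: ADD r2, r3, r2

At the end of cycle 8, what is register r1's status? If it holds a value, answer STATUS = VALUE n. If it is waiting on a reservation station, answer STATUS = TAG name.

  c1: issue MUL r5<-Mul1  regs: r0:6,r1:7,r2:6,r3:3,r4:1,r5:Mul1
  c2: issue SUB r3<-Add1  regs: r0:6,r1:7,r2:6,r3:Add1,r4:1,r5:Mul1
  c3: issue ADD r1<-Add2  regs: r0:6,r1:Add2,r2:6,r3:Add1,r4:1,r5:Mul1
  c4: CDB Add1=6; issue SUB r1<-Add1  regs: r0:6,r1:Add1,r2:6,r3:6,r4:1,r5:Mul1
  c5: CDB Add2=7; issue MUL r0<-Mul2  regs: r0:Mul2,r1:Add1,r2:6,r3:6,r4:1,r5:Mul1
  c6: CDB Mul1=6; issue SUB r2<-Add2  regs: r0:Mul2,r1:Add1,r2:Add2,r3:6,r4:1,r5:6
  c7: stall  regs: r0:Mul2,r1:Add1,r2:Add2,r3:6,r4:1,r5:6
  c8: CDB Add1=5; issue ADD r2<-Add1  regs: r0:Mul2,r1:5,r2:Add1,r3:6,r4:1,r5:6

STATUS = VALUE 5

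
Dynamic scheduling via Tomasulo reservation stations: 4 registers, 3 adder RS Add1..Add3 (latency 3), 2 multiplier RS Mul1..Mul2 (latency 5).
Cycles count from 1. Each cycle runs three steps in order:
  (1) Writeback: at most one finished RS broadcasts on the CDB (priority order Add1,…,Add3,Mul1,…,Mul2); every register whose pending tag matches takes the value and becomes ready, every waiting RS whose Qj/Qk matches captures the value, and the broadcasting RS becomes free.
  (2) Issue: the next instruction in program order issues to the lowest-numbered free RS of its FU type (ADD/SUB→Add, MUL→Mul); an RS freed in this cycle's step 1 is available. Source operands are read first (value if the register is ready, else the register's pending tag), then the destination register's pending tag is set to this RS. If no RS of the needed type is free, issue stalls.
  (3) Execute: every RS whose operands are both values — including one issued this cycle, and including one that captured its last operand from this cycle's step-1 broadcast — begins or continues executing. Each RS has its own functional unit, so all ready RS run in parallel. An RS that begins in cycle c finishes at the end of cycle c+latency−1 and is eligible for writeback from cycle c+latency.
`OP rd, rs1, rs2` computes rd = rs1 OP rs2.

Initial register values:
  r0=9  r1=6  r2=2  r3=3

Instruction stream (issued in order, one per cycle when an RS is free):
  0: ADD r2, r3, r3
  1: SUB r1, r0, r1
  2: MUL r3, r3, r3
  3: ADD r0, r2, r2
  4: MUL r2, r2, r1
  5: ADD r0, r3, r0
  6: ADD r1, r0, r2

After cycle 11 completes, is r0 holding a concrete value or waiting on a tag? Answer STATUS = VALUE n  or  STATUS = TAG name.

STATUS = VALUE 21

  c1: issue ADD r2<-Add1  regs: r0:9,r1:6,r2:Add1,r3:3
  c2: issue SUB r1<-Add2  regs: r0:9,r1:Add2,r2:Add1,r3:3
  c3: issue MUL r3<-Mul1  regs: r0:9,r1:Add2,r2:Add1,r3:Mul1
  c4: CDB Add1=6; issue ADD r0<-Add1  regs: r0:Add1,r1:Add2,r2:6,r3:Mul1
  c5: CDB Add2=3; issue MUL r2<-Mul2  regs: r0:Add1,r1:3,r2:Mul2,r3:Mul1
  c6: issue ADD r0<-Add2  regs: r0:Add2,r1:3,r2:Mul2,r3:Mul1
  c7: CDB Add1=12; issue ADD r1<-Add1  regs: r0:Add2,r1:Add1,r2:Mul2,r3:Mul1
  c8: CDB Mul1=9  regs: r0:Add2,r1:Add1,r2:Mul2,r3:9
  c9: -  regs: r0:Add2,r1:Add1,r2:Mul2,r3:9
  c10: CDB Mul2=18  regs: r0:Add2,r1:Add1,r2:18,r3:9
  c11: CDB Add2=21  regs: r0:21,r1:Add1,r2:18,r3:9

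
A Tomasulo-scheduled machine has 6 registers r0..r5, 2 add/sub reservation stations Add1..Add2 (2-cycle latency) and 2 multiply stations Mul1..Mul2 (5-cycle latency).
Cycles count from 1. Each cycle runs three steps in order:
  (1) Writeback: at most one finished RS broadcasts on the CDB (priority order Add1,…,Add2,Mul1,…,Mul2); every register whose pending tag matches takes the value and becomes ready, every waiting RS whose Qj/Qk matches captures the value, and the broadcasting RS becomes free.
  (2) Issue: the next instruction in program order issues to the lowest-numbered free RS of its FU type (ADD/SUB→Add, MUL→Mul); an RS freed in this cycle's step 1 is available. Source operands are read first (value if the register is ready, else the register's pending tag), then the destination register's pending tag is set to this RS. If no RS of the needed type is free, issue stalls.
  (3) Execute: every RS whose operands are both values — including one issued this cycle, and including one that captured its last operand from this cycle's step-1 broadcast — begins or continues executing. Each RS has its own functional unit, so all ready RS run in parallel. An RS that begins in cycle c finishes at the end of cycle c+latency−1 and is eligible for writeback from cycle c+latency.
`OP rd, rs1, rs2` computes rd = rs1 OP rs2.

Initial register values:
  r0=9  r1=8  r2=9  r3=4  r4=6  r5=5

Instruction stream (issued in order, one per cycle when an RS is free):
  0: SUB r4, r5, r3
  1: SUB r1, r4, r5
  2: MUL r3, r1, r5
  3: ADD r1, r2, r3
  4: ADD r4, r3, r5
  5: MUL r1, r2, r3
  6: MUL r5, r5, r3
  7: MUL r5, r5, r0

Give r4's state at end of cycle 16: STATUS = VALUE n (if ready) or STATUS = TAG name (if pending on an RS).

STATUS = VALUE -15

cycle 1: issue SUB r4<-Add1 // r0:9,r1:8,r2:9,r3:4,r4:Add1,r5:5
cycle 2: issue SUB r1<-Add2 // r0:9,r1:Add2,r2:9,r3:4,r4:Add1,r5:5
cycle 3: CDB Add1=1; issue MUL r3<-Mul1 // r0:9,r1:Add2,r2:9,r3:Mul1,r4:1,r5:5
cycle 4: issue ADD r1<-Add1 // r0:9,r1:Add1,r2:9,r3:Mul1,r4:1,r5:5
cycle 5: CDB Add2=-4; issue ADD r4<-Add2 // r0:9,r1:Add1,r2:9,r3:Mul1,r4:Add2,r5:5
cycle 6: issue MUL r1<-Mul2 // r0:9,r1:Mul2,r2:9,r3:Mul1,r4:Add2,r5:5
cycle 7: stall // r0:9,r1:Mul2,r2:9,r3:Mul1,r4:Add2,r5:5
cycle 8: stall // r0:9,r1:Mul2,r2:9,r3:Mul1,r4:Add2,r5:5
cycle 9: stall // r0:9,r1:Mul2,r2:9,r3:Mul1,r4:Add2,r5:5
cycle 10: CDB Mul1=-20; issue MUL r5<-Mul1 // r0:9,r1:Mul2,r2:9,r3:-20,r4:Add2,r5:Mul1
cycle 11: stall // r0:9,r1:Mul2,r2:9,r3:-20,r4:Add2,r5:Mul1
cycle 12: CDB Add1=-11; stall // r0:9,r1:Mul2,r2:9,r3:-20,r4:Add2,r5:Mul1
cycle 13: CDB Add2=-15; stall // r0:9,r1:Mul2,r2:9,r3:-20,r4:-15,r5:Mul1
cycle 14: stall // r0:9,r1:Mul2,r2:9,r3:-20,r4:-15,r5:Mul1
cycle 15: CDB Mul1=-100; issue MUL r5<-Mul1 // r0:9,r1:Mul2,r2:9,r3:-20,r4:-15,r5:Mul1
cycle 16: CDB Mul2=-180 // r0:9,r1:-180,r2:9,r3:-20,r4:-15,r5:Mul1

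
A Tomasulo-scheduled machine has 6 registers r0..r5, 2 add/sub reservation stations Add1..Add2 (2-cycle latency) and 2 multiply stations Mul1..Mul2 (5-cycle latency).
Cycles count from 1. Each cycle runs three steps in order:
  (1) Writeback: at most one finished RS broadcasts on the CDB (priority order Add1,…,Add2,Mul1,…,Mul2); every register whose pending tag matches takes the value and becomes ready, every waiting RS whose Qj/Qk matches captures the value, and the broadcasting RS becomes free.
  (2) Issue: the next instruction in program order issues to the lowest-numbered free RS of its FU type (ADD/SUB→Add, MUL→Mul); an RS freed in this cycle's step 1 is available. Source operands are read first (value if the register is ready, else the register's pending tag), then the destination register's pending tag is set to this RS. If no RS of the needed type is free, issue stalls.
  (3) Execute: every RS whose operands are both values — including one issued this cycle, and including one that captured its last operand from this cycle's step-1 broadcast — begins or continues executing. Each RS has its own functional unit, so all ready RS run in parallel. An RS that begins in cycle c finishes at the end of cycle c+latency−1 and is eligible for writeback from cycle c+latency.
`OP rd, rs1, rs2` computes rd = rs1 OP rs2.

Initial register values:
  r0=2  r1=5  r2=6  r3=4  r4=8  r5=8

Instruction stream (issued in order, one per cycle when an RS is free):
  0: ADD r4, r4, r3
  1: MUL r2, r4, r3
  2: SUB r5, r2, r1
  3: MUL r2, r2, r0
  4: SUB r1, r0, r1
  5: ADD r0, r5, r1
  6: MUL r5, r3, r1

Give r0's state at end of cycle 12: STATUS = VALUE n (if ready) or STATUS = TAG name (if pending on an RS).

c1: issue ADD r4<-Add1 | r0:2,r1:5,r2:6,r3:4,r4:Add1,r5:8
c2: issue MUL r2<-Mul1 | r0:2,r1:5,r2:Mul1,r3:4,r4:Add1,r5:8
c3: CDB Add1=12; issue SUB r5<-Add1 | r0:2,r1:5,r2:Mul1,r3:4,r4:12,r5:Add1
c4: issue MUL r2<-Mul2 | r0:2,r1:5,r2:Mul2,r3:4,r4:12,r5:Add1
c5: issue SUB r1<-Add2 | r0:2,r1:Add2,r2:Mul2,r3:4,r4:12,r5:Add1
c6: stall | r0:2,r1:Add2,r2:Mul2,r3:4,r4:12,r5:Add1
c7: CDB Add2=-3; issue ADD r0<-Add2 | r0:Add2,r1:-3,r2:Mul2,r3:4,r4:12,r5:Add1
c8: CDB Mul1=48; issue MUL r5<-Mul1 | r0:Add2,r1:-3,r2:Mul2,r3:4,r4:12,r5:Mul1
c9: - | r0:Add2,r1:-3,r2:Mul2,r3:4,r4:12,r5:Mul1
c10: CDB Add1=43 | r0:Add2,r1:-3,r2:Mul2,r3:4,r4:12,r5:Mul1
c11: - | r0:Add2,r1:-3,r2:Mul2,r3:4,r4:12,r5:Mul1
c12: CDB Add2=40 | r0:40,r1:-3,r2:Mul2,r3:4,r4:12,r5:Mul1

STATUS = VALUE 40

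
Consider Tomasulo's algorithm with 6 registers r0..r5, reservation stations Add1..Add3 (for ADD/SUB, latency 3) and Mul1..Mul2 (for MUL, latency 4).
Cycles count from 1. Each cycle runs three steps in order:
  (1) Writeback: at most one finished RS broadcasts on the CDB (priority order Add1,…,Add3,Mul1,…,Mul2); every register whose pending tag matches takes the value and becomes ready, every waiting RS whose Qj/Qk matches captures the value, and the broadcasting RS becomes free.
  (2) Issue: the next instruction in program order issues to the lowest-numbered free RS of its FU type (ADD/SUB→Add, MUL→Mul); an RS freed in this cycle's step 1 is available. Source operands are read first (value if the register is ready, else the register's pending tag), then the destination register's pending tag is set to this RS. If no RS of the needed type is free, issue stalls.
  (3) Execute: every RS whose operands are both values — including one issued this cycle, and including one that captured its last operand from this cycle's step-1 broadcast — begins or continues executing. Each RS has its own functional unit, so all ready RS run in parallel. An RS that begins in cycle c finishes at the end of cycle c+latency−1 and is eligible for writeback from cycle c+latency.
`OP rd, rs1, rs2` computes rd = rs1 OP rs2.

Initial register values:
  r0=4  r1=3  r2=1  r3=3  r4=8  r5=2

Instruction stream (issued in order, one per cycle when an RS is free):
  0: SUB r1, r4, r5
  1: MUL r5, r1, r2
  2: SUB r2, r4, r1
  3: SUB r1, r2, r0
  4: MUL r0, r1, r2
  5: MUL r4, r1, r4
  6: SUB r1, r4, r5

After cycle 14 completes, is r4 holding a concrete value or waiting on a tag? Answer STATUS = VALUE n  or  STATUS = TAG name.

STATUS = VALUE -16

c1: issue SUB r1<-Add1 | r0:4,r1:Add1,r2:1,r3:3,r4:8,r5:2
c2: issue MUL r5<-Mul1 | r0:4,r1:Add1,r2:1,r3:3,r4:8,r5:Mul1
c3: issue SUB r2<-Add2 | r0:4,r1:Add1,r2:Add2,r3:3,r4:8,r5:Mul1
c4: CDB Add1=6; issue SUB r1<-Add1 | r0:4,r1:Add1,r2:Add2,r3:3,r4:8,r5:Mul1
c5: issue MUL r0<-Mul2 | r0:Mul2,r1:Add1,r2:Add2,r3:3,r4:8,r5:Mul1
c6: stall | r0:Mul2,r1:Add1,r2:Add2,r3:3,r4:8,r5:Mul1
c7: CDB Add2=2; stall | r0:Mul2,r1:Add1,r2:2,r3:3,r4:8,r5:Mul1
c8: CDB Mul1=6; issue MUL r4<-Mul1 | r0:Mul2,r1:Add1,r2:2,r3:3,r4:Mul1,r5:6
c9: issue SUB r1<-Add2 | r0:Mul2,r1:Add2,r2:2,r3:3,r4:Mul1,r5:6
c10: CDB Add1=-2 | r0:Mul2,r1:Add2,r2:2,r3:3,r4:Mul1,r5:6
c11: - | r0:Mul2,r1:Add2,r2:2,r3:3,r4:Mul1,r5:6
c12: - | r0:Mul2,r1:Add2,r2:2,r3:3,r4:Mul1,r5:6
c13: - | r0:Mul2,r1:Add2,r2:2,r3:3,r4:Mul1,r5:6
c14: CDB Mul1=-16 | r0:Mul2,r1:Add2,r2:2,r3:3,r4:-16,r5:6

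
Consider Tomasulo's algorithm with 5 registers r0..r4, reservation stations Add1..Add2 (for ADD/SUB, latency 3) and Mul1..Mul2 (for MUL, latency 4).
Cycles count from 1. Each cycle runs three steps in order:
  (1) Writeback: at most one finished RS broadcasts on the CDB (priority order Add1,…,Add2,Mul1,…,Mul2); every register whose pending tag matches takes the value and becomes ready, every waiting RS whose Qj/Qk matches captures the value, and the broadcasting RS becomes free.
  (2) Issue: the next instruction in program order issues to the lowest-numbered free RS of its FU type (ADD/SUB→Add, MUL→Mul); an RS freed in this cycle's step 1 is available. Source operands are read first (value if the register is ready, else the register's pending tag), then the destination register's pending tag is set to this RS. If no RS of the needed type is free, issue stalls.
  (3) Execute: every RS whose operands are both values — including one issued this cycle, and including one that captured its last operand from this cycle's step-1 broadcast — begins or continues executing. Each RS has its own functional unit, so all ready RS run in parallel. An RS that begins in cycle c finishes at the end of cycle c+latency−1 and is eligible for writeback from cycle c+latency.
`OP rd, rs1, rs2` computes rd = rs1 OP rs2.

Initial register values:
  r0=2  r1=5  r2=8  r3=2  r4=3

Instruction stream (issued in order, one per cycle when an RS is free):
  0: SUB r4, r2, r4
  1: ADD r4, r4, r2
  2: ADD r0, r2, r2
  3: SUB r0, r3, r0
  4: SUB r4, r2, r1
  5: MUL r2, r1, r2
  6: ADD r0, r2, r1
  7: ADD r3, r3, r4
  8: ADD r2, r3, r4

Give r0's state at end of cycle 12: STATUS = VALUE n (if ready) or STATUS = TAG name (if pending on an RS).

STATUS = TAG Add1

  c1: issue SUB r4<-Add1  regs: r0:2,r1:5,r2:8,r3:2,r4:Add1
  c2: issue ADD r4<-Add2  regs: r0:2,r1:5,r2:8,r3:2,r4:Add2
  c3: stall  regs: r0:2,r1:5,r2:8,r3:2,r4:Add2
  c4: CDB Add1=5; issue ADD r0<-Add1  regs: r0:Add1,r1:5,r2:8,r3:2,r4:Add2
  c5: stall  regs: r0:Add1,r1:5,r2:8,r3:2,r4:Add2
  c6: stall  regs: r0:Add1,r1:5,r2:8,r3:2,r4:Add2
  c7: CDB Add1=16; issue SUB r0<-Add1  regs: r0:Add1,r1:5,r2:8,r3:2,r4:Add2
  c8: CDB Add2=13; issue SUB r4<-Add2  regs: r0:Add1,r1:5,r2:8,r3:2,r4:Add2
  c9: issue MUL r2<-Mul1  regs: r0:Add1,r1:5,r2:Mul1,r3:2,r4:Add2
  c10: CDB Add1=-14; issue ADD r0<-Add1  regs: r0:Add1,r1:5,r2:Mul1,r3:2,r4:Add2
  c11: CDB Add2=3; issue ADD r3<-Add2  regs: r0:Add1,r1:5,r2:Mul1,r3:Add2,r4:3
  c12: stall  regs: r0:Add1,r1:5,r2:Mul1,r3:Add2,r4:3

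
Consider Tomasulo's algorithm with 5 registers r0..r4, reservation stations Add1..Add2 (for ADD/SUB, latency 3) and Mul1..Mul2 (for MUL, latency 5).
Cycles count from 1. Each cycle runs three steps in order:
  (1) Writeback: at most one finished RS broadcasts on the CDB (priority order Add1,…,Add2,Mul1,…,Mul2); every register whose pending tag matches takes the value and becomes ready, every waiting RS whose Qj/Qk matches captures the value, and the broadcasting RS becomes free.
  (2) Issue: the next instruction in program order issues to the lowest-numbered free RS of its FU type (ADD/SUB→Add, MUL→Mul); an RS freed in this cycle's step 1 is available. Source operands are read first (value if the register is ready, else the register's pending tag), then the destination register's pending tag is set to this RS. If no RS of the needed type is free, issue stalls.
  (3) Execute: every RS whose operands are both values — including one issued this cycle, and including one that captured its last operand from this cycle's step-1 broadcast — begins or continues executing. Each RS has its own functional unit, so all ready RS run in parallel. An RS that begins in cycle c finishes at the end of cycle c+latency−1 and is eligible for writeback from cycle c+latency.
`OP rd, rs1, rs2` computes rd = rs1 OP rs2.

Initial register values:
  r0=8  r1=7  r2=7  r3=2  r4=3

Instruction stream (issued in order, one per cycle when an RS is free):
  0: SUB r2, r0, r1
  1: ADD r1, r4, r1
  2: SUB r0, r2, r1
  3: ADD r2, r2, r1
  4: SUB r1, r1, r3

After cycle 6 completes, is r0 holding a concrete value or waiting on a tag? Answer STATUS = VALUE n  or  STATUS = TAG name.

STATUS = TAG Add1

  c1: issue SUB r2<-Add1  regs: r0:8,r1:7,r2:Add1,r3:2,r4:3
  c2: issue ADD r1<-Add2  regs: r0:8,r1:Add2,r2:Add1,r3:2,r4:3
  c3: stall  regs: r0:8,r1:Add2,r2:Add1,r3:2,r4:3
  c4: CDB Add1=1; issue SUB r0<-Add1  regs: r0:Add1,r1:Add2,r2:1,r3:2,r4:3
  c5: CDB Add2=10; issue ADD r2<-Add2  regs: r0:Add1,r1:10,r2:Add2,r3:2,r4:3
  c6: stall  regs: r0:Add1,r1:10,r2:Add2,r3:2,r4:3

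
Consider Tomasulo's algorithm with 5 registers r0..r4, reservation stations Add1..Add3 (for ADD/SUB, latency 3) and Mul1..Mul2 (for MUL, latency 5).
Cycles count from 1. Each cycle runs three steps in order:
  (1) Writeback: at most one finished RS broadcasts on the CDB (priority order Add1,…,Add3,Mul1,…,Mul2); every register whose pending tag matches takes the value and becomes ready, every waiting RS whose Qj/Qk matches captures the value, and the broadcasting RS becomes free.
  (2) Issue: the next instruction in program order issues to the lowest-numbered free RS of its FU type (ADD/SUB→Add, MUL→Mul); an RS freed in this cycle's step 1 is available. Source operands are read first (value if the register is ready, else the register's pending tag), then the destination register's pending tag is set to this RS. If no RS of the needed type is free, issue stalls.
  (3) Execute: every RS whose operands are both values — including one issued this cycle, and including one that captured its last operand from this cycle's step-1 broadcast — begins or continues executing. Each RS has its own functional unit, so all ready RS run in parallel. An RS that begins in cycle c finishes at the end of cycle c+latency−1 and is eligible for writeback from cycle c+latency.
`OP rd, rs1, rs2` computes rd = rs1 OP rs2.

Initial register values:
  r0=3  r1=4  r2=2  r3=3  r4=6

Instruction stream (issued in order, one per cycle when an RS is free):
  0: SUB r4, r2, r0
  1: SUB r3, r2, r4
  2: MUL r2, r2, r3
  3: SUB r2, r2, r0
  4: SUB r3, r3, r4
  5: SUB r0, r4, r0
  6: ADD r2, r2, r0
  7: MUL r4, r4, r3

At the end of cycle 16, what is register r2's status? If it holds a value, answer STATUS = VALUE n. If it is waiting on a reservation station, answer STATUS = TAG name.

cycle 1: issue SUB r4<-Add1 // r0:3,r1:4,r2:2,r3:3,r4:Add1
cycle 2: issue SUB r3<-Add2 // r0:3,r1:4,r2:2,r3:Add2,r4:Add1
cycle 3: issue MUL r2<-Mul1 // r0:3,r1:4,r2:Mul1,r3:Add2,r4:Add1
cycle 4: CDB Add1=-1; issue SUB r2<-Add1 // r0:3,r1:4,r2:Add1,r3:Add2,r4:-1
cycle 5: issue SUB r3<-Add3 // r0:3,r1:4,r2:Add1,r3:Add3,r4:-1
cycle 6: stall // r0:3,r1:4,r2:Add1,r3:Add3,r4:-1
cycle 7: CDB Add2=3; issue SUB r0<-Add2 // r0:Add2,r1:4,r2:Add1,r3:Add3,r4:-1
cycle 8: stall // r0:Add2,r1:4,r2:Add1,r3:Add3,r4:-1
cycle 9: stall // r0:Add2,r1:4,r2:Add1,r3:Add3,r4:-1
cycle 10: CDB Add2=-4; issue ADD r2<-Add2 // r0:-4,r1:4,r2:Add2,r3:Add3,r4:-1
cycle 11: CDB Add3=4; issue MUL r4<-Mul2 // r0:-4,r1:4,r2:Add2,r3:4,r4:Mul2
cycle 12: CDB Mul1=6 // r0:-4,r1:4,r2:Add2,r3:4,r4:Mul2
cycle 13: - // r0:-4,r1:4,r2:Add2,r3:4,r4:Mul2
cycle 14: - // r0:-4,r1:4,r2:Add2,r3:4,r4:Mul2
cycle 15: CDB Add1=3 // r0:-4,r1:4,r2:Add2,r3:4,r4:Mul2
cycle 16: CDB Mul2=-4 // r0:-4,r1:4,r2:Add2,r3:4,r4:-4

STATUS = TAG Add2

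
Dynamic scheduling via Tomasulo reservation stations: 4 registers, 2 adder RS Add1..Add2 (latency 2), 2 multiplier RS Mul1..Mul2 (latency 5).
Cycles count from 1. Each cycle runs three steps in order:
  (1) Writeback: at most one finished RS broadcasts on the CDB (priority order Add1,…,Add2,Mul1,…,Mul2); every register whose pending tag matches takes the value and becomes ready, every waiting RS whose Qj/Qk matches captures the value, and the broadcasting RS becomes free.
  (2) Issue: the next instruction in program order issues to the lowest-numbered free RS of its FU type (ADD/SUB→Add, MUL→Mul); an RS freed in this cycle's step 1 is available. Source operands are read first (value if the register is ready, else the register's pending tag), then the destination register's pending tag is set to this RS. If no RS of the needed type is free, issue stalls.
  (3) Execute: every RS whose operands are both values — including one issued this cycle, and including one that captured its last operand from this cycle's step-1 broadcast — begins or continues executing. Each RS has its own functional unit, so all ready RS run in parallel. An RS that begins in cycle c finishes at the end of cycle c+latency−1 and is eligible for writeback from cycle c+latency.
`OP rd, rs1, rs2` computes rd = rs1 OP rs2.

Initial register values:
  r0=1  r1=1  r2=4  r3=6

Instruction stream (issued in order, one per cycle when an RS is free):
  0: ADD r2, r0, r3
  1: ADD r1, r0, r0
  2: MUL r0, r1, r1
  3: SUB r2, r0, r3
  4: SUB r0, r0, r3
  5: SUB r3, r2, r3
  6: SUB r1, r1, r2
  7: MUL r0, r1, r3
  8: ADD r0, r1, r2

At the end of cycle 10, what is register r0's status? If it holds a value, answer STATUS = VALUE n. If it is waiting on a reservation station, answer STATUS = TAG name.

STATUS = TAG Add2

c1: issue ADD r2<-Add1 | r0:1,r1:1,r2:Add1,r3:6
c2: issue ADD r1<-Add2 | r0:1,r1:Add2,r2:Add1,r3:6
c3: CDB Add1=7; issue MUL r0<-Mul1 | r0:Mul1,r1:Add2,r2:7,r3:6
c4: CDB Add2=2; issue SUB r2<-Add1 | r0:Mul1,r1:2,r2:Add1,r3:6
c5: issue SUB r0<-Add2 | r0:Add2,r1:2,r2:Add1,r3:6
c6: stall | r0:Add2,r1:2,r2:Add1,r3:6
c7: stall | r0:Add2,r1:2,r2:Add1,r3:6
c8: stall | r0:Add2,r1:2,r2:Add1,r3:6
c9: CDB Mul1=4; stall | r0:Add2,r1:2,r2:Add1,r3:6
c10: stall | r0:Add2,r1:2,r2:Add1,r3:6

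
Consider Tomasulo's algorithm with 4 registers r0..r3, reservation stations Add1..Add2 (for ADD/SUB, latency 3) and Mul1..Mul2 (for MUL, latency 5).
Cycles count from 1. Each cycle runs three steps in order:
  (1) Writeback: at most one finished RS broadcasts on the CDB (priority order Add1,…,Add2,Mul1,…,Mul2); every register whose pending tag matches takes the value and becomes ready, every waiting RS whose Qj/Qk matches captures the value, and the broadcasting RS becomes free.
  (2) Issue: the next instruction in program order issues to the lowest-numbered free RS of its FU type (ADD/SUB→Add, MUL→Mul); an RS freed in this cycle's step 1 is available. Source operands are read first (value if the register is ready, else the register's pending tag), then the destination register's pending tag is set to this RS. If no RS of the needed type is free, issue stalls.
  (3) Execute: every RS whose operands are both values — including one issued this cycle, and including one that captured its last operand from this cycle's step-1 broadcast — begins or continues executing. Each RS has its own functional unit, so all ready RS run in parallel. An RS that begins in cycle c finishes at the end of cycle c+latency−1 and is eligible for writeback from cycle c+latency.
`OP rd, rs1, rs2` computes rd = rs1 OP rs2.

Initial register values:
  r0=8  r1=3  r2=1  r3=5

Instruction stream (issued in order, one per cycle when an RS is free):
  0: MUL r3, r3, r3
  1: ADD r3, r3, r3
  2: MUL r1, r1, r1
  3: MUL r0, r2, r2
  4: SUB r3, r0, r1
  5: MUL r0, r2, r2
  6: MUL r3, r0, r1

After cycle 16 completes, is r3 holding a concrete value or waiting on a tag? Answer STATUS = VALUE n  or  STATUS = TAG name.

c1: issue MUL r3<-Mul1 | r0:8,r1:3,r2:1,r3:Mul1
c2: issue ADD r3<-Add1 | r0:8,r1:3,r2:1,r3:Add1
c3: issue MUL r1<-Mul2 | r0:8,r1:Mul2,r2:1,r3:Add1
c4: stall | r0:8,r1:Mul2,r2:1,r3:Add1
c5: stall | r0:8,r1:Mul2,r2:1,r3:Add1
c6: CDB Mul1=25; issue MUL r0<-Mul1 | r0:Mul1,r1:Mul2,r2:1,r3:Add1
c7: issue SUB r3<-Add2 | r0:Mul1,r1:Mul2,r2:1,r3:Add2
c8: CDB Mul2=9; issue MUL r0<-Mul2 | r0:Mul2,r1:9,r2:1,r3:Add2
c9: CDB Add1=50; stall | r0:Mul2,r1:9,r2:1,r3:Add2
c10: stall | r0:Mul2,r1:9,r2:1,r3:Add2
c11: CDB Mul1=1; issue MUL r3<-Mul1 | r0:Mul2,r1:9,r2:1,r3:Mul1
c12: - | r0:Mul2,r1:9,r2:1,r3:Mul1
c13: CDB Mul2=1 | r0:1,r1:9,r2:1,r3:Mul1
c14: CDB Add2=-8 | r0:1,r1:9,r2:1,r3:Mul1
c15: - | r0:1,r1:9,r2:1,r3:Mul1
c16: - | r0:1,r1:9,r2:1,r3:Mul1

STATUS = TAG Mul1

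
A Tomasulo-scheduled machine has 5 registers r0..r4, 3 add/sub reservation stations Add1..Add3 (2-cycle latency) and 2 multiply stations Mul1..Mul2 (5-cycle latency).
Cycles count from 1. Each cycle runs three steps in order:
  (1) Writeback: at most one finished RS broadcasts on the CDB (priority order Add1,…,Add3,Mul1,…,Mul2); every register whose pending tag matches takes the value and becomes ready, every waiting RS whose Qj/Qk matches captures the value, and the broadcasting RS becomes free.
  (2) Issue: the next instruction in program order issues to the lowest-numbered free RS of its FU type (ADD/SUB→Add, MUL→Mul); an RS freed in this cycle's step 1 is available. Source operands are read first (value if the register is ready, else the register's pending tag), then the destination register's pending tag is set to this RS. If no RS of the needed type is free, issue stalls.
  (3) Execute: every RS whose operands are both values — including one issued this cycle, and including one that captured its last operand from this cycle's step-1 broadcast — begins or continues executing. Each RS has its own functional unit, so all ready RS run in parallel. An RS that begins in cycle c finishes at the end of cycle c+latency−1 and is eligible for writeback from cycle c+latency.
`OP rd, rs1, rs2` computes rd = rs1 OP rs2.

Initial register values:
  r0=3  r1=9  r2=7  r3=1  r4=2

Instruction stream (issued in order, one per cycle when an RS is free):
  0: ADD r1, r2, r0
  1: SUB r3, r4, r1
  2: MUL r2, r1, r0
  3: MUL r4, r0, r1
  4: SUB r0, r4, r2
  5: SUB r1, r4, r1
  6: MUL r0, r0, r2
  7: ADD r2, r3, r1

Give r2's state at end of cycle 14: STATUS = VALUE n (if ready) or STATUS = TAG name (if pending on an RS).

STATUS = VALUE 12

c1: issue ADD r1<-Add1 | r0:3,r1:Add1,r2:7,r3:1,r4:2
c2: issue SUB r3<-Add2 | r0:3,r1:Add1,r2:7,r3:Add2,r4:2
c3: CDB Add1=10; issue MUL r2<-Mul1 | r0:3,r1:10,r2:Mul1,r3:Add2,r4:2
c4: issue MUL r4<-Mul2 | r0:3,r1:10,r2:Mul1,r3:Add2,r4:Mul2
c5: CDB Add2=-8; issue SUB r0<-Add1 | r0:Add1,r1:10,r2:Mul1,r3:-8,r4:Mul2
c6: issue SUB r1<-Add2 | r0:Add1,r1:Add2,r2:Mul1,r3:-8,r4:Mul2
c7: stall | r0:Add1,r1:Add2,r2:Mul1,r3:-8,r4:Mul2
c8: CDB Mul1=30; issue MUL r0<-Mul1 | r0:Mul1,r1:Add2,r2:30,r3:-8,r4:Mul2
c9: CDB Mul2=30; issue ADD r2<-Add3 | r0:Mul1,r1:Add2,r2:Add3,r3:-8,r4:30
c10: - | r0:Mul1,r1:Add2,r2:Add3,r3:-8,r4:30
c11: CDB Add1=0 | r0:Mul1,r1:Add2,r2:Add3,r3:-8,r4:30
c12: CDB Add2=20 | r0:Mul1,r1:20,r2:Add3,r3:-8,r4:30
c13: - | r0:Mul1,r1:20,r2:Add3,r3:-8,r4:30
c14: CDB Add3=12 | r0:Mul1,r1:20,r2:12,r3:-8,r4:30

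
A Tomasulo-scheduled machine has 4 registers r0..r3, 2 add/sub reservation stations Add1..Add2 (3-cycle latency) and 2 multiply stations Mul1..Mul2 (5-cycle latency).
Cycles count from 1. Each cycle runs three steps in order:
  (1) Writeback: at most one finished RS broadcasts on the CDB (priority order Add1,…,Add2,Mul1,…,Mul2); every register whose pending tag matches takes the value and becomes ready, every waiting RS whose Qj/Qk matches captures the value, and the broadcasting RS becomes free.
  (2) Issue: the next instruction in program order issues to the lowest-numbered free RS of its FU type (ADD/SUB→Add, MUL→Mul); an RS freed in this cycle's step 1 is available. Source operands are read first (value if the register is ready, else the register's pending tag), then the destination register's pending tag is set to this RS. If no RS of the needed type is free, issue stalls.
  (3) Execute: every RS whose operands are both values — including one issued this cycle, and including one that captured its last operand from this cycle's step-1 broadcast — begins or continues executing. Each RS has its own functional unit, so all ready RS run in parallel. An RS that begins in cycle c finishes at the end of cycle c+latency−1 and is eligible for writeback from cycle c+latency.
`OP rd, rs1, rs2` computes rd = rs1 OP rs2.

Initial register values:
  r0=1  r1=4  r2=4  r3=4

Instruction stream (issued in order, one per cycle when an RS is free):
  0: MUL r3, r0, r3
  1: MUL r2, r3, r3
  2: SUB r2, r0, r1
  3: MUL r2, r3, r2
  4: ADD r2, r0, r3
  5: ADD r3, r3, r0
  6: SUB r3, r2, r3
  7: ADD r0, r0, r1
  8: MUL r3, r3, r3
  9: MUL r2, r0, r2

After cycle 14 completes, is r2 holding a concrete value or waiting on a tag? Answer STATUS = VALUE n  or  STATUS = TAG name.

STATUS = TAG Mul2

c1: issue MUL r3<-Mul1 | r0:1,r1:4,r2:4,r3:Mul1
c2: issue MUL r2<-Mul2 | r0:1,r1:4,r2:Mul2,r3:Mul1
c3: issue SUB r2<-Add1 | r0:1,r1:4,r2:Add1,r3:Mul1
c4: stall | r0:1,r1:4,r2:Add1,r3:Mul1
c5: stall | r0:1,r1:4,r2:Add1,r3:Mul1
c6: CDB Add1=-3; stall | r0:1,r1:4,r2:-3,r3:Mul1
c7: CDB Mul1=4; issue MUL r2<-Mul1 | r0:1,r1:4,r2:Mul1,r3:4
c8: issue ADD r2<-Add1 | r0:1,r1:4,r2:Add1,r3:4
c9: issue ADD r3<-Add2 | r0:1,r1:4,r2:Add1,r3:Add2
c10: stall | r0:1,r1:4,r2:Add1,r3:Add2
c11: CDB Add1=5; issue SUB r3<-Add1 | r0:1,r1:4,r2:5,r3:Add1
c12: CDB Add2=5; issue ADD r0<-Add2 | r0:Add2,r1:4,r2:5,r3:Add1
c13: CDB Mul1=-12; issue MUL r3<-Mul1 | r0:Add2,r1:4,r2:5,r3:Mul1
c14: CDB Mul2=16; issue MUL r2<-Mul2 | r0:Add2,r1:4,r2:Mul2,r3:Mul1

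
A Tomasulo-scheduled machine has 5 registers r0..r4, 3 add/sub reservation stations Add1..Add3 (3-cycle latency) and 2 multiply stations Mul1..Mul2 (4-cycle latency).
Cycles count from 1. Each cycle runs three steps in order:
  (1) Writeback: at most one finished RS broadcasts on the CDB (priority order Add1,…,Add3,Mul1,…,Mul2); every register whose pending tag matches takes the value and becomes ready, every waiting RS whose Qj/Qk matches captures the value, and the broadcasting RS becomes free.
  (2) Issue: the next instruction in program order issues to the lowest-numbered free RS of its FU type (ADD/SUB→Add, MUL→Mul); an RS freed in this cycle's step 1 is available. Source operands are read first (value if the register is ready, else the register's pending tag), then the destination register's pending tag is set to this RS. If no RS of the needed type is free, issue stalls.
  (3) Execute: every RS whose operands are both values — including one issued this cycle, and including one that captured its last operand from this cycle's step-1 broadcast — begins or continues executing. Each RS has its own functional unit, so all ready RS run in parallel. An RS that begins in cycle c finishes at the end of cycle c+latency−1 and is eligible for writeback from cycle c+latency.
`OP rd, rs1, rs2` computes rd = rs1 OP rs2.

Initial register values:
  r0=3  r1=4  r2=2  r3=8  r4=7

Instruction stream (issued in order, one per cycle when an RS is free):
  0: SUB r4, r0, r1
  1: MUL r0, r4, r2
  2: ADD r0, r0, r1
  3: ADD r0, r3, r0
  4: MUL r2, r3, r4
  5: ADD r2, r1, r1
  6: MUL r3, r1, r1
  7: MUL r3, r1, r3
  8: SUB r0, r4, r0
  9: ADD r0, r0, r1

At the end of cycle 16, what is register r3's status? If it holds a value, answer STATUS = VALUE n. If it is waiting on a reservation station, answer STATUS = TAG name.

c1: issue SUB r4<-Add1 | r0:3,r1:4,r2:2,r3:8,r4:Add1
c2: issue MUL r0<-Mul1 | r0:Mul1,r1:4,r2:2,r3:8,r4:Add1
c3: issue ADD r0<-Add2 | r0:Add2,r1:4,r2:2,r3:8,r4:Add1
c4: CDB Add1=-1; issue ADD r0<-Add1 | r0:Add1,r1:4,r2:2,r3:8,r4:-1
c5: issue MUL r2<-Mul2 | r0:Add1,r1:4,r2:Mul2,r3:8,r4:-1
c6: issue ADD r2<-Add3 | r0:Add1,r1:4,r2:Add3,r3:8,r4:-1
c7: stall | r0:Add1,r1:4,r2:Add3,r3:8,r4:-1
c8: CDB Mul1=-2; issue MUL r3<-Mul1 | r0:Add1,r1:4,r2:Add3,r3:Mul1,r4:-1
c9: CDB Add3=8; stall | r0:Add1,r1:4,r2:8,r3:Mul1,r4:-1
c10: CDB Mul2=-8; issue MUL r3<-Mul2 | r0:Add1,r1:4,r2:8,r3:Mul2,r4:-1
c11: CDB Add2=2; issue SUB r0<-Add2 | r0:Add2,r1:4,r2:8,r3:Mul2,r4:-1
c12: CDB Mul1=16; issue ADD r0<-Add3 | r0:Add3,r1:4,r2:8,r3:Mul2,r4:-1
c13: - | r0:Add3,r1:4,r2:8,r3:Mul2,r4:-1
c14: CDB Add1=10 | r0:Add3,r1:4,r2:8,r3:Mul2,r4:-1
c15: - | r0:Add3,r1:4,r2:8,r3:Mul2,r4:-1
c16: CDB Mul2=64 | r0:Add3,r1:4,r2:8,r3:64,r4:-1

STATUS = VALUE 64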